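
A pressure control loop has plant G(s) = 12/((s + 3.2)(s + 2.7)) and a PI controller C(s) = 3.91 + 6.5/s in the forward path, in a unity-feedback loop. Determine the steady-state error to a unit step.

0

The open loop C(s)G(s) has a pole at the origin (type 1), so the static position error constant is infinite and e_ss = 1/(1+∞) = 0.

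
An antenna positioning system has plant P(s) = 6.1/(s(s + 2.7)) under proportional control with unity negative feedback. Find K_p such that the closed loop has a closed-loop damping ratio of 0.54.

K_p = 1.02

Closed-loop characteristic equation: s² + 2.7s + K_p·6.1 = 0.
So ω_n = √(6.1K_p) and 2ζω_n = 2.7, giving ζ = 2.7/(2√(6.1K_p)).
Setting ζ = 0.54: √(6.1K_p) = 2.7/(2·0.54) = 2.5, so K_p = 6.25/6.1 = 1.02.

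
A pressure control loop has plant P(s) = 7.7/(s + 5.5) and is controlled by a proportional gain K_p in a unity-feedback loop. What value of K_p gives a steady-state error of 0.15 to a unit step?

K_p = 4.05

For a type-0 loop with proportional control, e_ss = 1/(1 + K_p·P(0)).
P(0) = 1.4. Require 1/(1 + K_p·1.4) = 0.15, so 1 + 1.4·K_p = 6.667.
K_p = (6.667 − 1)/1.4 = 4.05.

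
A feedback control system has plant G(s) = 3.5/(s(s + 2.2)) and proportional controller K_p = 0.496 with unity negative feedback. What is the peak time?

The closed-loop denominator s² + 2.2s + 1.736 gives ω_n = √1.736 = 1.318 and ζ = 2.2/(2ω_n) = 0.8349.
Damped frequency ω_d = ω_n√(1−ζ²) = 0.7253 rad/s, so peak time T_p = π/ω_d = 4.33 s.

T_p = 4.33 s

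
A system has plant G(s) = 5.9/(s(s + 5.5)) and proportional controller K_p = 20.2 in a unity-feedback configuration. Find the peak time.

T_p = 0.297 s

From 1 + K_pG(s) = 0: s² + 5.5s + 119.2 = 0 ⇒ ω_n = 10.92, ζ = 0.2519.
Damped frequency ω_d = ω_n√(1−ζ²) = 10.56 rad/s, so peak time T_p = π/ω_d = 0.297 s.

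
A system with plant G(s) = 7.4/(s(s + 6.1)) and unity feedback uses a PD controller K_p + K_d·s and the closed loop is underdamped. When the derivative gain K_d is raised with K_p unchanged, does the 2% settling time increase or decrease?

decrease

Characteristic equation s² + (6.1 + 7.4K_d)s + 7.4K_p = 0: raising K_d increases ζω_n = (6.1+7.4K_d)/2 while the loop stays underdamped, so T_s ≈ 4/(ζω_n) decreases.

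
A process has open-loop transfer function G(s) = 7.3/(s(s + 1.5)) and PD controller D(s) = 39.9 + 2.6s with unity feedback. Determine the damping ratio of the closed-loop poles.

Forward path: (39.9 + 2.6s)·7.3/(s(s+1.5)). The closed-loop characteristic equation is s² + (1.5 + 7.3·2.6)s + 7.3·39.9 = 0.
That is s² + 20.48s + 291.3 = 0, so ω_n = 17.07 rad/s and ζ = 20.48/(2·17.07) = 0.6.

ζ = 0.6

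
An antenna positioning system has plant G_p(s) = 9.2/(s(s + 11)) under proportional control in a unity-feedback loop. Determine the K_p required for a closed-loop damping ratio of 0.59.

Closed-loop characteristic equation: s² + 11s + K_p·9.2 = 0.
So ω_n = √(9.2K_p) and 2ζω_n = 11, giving ζ = 11/(2√(9.2K_p)).
Setting ζ = 0.59: √(9.2K_p) = 11/(2·0.59) = 9.322, so K_p = 86.9/9.2 = 9.45.

K_p = 9.45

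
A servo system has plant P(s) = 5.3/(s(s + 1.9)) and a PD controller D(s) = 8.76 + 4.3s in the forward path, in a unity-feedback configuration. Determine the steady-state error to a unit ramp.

The loop has one pole at the origin (type 1). Velocity error constant K_v = lim_{s→0} s·D(s)P(s) = 8.76·5.3/1.9 = 24.44.
Steady-state error to a unit ramp: e_ss = 1/K_v = 0.0409.

0.0409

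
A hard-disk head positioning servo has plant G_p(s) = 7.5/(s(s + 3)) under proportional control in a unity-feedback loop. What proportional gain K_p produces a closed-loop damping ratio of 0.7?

Closed-loop characteristic equation: s² + 3s + K_p·7.5 = 0.
So ω_n = √(7.5K_p) and 2ζω_n = 3, giving ζ = 3/(2√(7.5K_p)).
Setting ζ = 0.7: √(7.5K_p) = 3/(2·0.7) = 2.143, so K_p = 4.592/7.5 = 0.612.

K_p = 0.612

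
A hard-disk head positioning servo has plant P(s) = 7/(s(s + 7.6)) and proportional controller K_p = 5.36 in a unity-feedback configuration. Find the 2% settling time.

T_s ≈ 1.05 s

From 1 + K_pP(s) = 0: s² + 7.6s + 37.52 = 0 ⇒ ω_n = 6.125, ζ = 0.6204.
2% settling time T_s ≈ 4/(ζω_n) = 4/3.8 = 1.05 s.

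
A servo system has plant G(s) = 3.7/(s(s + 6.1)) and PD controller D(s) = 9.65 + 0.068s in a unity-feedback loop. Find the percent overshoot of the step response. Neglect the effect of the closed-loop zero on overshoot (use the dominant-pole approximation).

Forward path: (9.65 + 0.068s)·3.7/(s(s+6.1)). The closed-loop characteristic equation is s² + (6.1 + 3.7·0.068)s + 3.7·9.65 = 0.
That is s² + 6.352s + 35.71 = 0, so ω_n = 5.975 rad/s and ζ = 6.352/(2·5.975) = 0.5315.
%OS = 100·exp(−πζ/√(1−ζ²)) = 13.9%.

13.9%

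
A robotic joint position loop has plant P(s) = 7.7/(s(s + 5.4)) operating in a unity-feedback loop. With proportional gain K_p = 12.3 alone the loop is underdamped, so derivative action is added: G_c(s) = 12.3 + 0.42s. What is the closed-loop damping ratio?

Forward path: (12.3 + 0.42s)·7.7/(s(s+5.4)). The closed-loop characteristic equation is s² + (5.4 + 7.7·0.42)s + 7.7·12.3 = 0.
That is s² + 8.634s + 94.71 = 0, so ω_n = 9.732 rad/s and ζ = 8.634/(2·9.732) = 0.4436.

ζ = 0.444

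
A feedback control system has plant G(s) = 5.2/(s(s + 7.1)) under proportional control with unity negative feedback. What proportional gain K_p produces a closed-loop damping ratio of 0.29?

Closed-loop characteristic equation: s² + 7.1s + K_p·5.2 = 0.
So ω_n = √(5.2K_p) and 2ζω_n = 7.1, giving ζ = 7.1/(2√(5.2K_p)).
Setting ζ = 0.29: √(5.2K_p) = 7.1/(2·0.29) = 12.24, so K_p = 149.9/5.2 = 28.8.

K_p = 28.8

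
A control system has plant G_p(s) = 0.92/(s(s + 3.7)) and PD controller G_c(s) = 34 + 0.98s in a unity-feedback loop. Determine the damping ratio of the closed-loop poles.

Forward path: (34 + 0.98s)·0.92/(s(s+3.7)). The closed-loop characteristic equation is s² + (3.7 + 0.92·0.98)s + 0.92·34 = 0.
That is s² + 4.602s + 31.28 = 0, so ω_n = 5.593 rad/s and ζ = 4.602/(2·5.593) = 0.4114.

ζ = 0.411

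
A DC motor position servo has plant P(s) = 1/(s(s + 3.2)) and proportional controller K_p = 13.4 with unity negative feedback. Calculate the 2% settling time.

T_s ≈ 2.5 s

The closed-loop denominator s² + 3.2s + 13.4 gives ω_n = √13.4 = 3.661 and ζ = 3.2/(2ω_n) = 0.4371.
2% settling time T_s ≈ 4/(ζω_n) = 4/1.6 = 2.5 s.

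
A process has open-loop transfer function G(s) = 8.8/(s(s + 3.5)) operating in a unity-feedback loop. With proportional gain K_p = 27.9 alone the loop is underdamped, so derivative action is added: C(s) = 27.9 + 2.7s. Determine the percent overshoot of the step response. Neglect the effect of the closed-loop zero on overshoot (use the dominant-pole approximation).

Forward path: (27.9 + 2.7s)·8.8/(s(s+3.5)). The closed-loop characteristic equation is s² + (3.5 + 8.8·2.7)s + 8.8·27.9 = 0.
That is s² + 27.26s + 245.5 = 0, so ω_n = 15.67 rad/s and ζ = 27.26/(2·15.67) = 0.8699.
%OS = 100·exp(−πζ/√(1−ζ²)) = 0.393%.

0.393%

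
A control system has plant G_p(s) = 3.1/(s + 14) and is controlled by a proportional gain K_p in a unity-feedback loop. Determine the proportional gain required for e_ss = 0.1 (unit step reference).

K_p = 40.6

The loop is type 0, so e_ss(step) = 1/(1 + K_pos) with K_pos = K_p·G_p(0).
G_p(0) = 0.2214. Require 1/(1 + K_p·0.2214) = 0.1, so 1 + 0.2214·K_p = 10.
K_p = (10 − 1)/0.2214 = 40.6.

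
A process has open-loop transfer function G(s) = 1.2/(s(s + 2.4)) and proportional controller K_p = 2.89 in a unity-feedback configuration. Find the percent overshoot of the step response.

Closed-loop characteristic equation: s² + 2.4s + 3.468 = 0, so ω_n = 1.862 rad/s and ζ = 2.4/(2·1.862) = 0.6444.
%OS = 100·exp(−πζ/√(1−ζ²)) = 100·exp(−π·0.6444/√0.5848) = 7.08%.

7.08%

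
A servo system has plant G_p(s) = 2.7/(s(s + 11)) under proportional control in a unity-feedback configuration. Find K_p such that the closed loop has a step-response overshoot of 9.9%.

K_p = 31.9

From %OS = 100·exp(−πζ/√(1−ζ²)) = 9.9%, ζ = −ln(0.099)/√(π²+ln²(0.099)) = 0.5928.
Characteristic equation s² + 11s + 2.7K_p = 0 gives ζ = 11/(2√(2.7K_p)).
Setting ζ = 0.5928: √(2.7K_p) = 11/(2·0.5928) = 9.278, so K_p = 86.07/2.7 = 31.9.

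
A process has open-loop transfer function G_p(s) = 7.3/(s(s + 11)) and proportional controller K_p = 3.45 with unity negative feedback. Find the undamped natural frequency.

ω_n = 5.02 rad/s

1 + K_p·G_p(s) = 0 gives s² + 11s + 25.19 = 0.
So ω_n² = 25.19 ⇒ ω_n = 5.018 rad/s, and ζ = 11/(2ω_n) = 1.1.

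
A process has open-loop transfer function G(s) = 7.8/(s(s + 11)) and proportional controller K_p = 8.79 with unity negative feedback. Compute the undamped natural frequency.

The closed-loop denominator is s(s+11) + 8.79·7.8 = s² + 11s + 68.56.
Matching s² + 2ζω_n s + ω_n²: ω_n = √68.56 = 8.28 rad/s and 2ζω_n = 11, so ζ = 11/(2·8.28) = 0.664.

ω_n = 8.28 rad/s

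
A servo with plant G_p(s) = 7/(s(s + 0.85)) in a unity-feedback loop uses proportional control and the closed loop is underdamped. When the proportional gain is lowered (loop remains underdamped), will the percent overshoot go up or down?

decrease

ζ = 0.85/(2√(7K_p)) rises as K_p falls; higher damping means less overshoot.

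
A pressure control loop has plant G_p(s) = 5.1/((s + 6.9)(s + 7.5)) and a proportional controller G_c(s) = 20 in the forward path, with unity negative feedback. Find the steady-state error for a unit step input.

0.337

The loop is type 0. Static position error constant K_pos = G_c(0)·G_p(0) = 20·0.09855 = 1.971.
Steady-state error to a unit step: e_ss = 1/(1+K_pos) = 1/2.971 = 0.337.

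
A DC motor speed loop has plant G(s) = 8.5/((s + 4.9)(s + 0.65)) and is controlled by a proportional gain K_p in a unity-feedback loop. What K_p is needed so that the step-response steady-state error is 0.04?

K_p = 8.99

For a type-0 loop with proportional control, e_ss = 1/(1 + K_p·G(0)).
G(0) = 2.669. Require 1/(1 + K_p·2.669) = 0.04, so 1 + 2.669·K_p = 25.
K_p = (25 − 1)/2.669 = 8.99.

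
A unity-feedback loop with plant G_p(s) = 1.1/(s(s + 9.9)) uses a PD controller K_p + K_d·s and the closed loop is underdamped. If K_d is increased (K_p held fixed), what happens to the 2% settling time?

Characteristic equation s² + (9.9 + 1.1K_d)s + 1.1K_p = 0: raising K_d increases ζω_n = (9.9+1.1K_d)/2 while the loop stays underdamped, so T_s ≈ 4/(ζω_n) decreases.

decrease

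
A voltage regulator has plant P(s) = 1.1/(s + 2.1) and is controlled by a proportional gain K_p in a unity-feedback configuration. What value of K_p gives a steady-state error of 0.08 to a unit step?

K_p = 22

Steady-state error for a unit step on this type-0 loop is 1/(1 + K_p·P(0)).
P(0) = 0.5238. Require 1/(1 + K_p·0.5238) = 0.08, so 1 + 0.5238·K_p = 12.5.
K_p = (12.5 − 1)/0.5238 = 22.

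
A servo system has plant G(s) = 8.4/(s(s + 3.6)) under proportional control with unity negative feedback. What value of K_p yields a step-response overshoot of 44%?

K_p = 6.03

From %OS = 100·exp(−πζ/√(1−ζ²)) = 44%, ζ = −ln(0.44)/√(π²+ln²(0.44)) = 0.2528.
Characteristic equation s² + 3.6s + 8.4K_p = 0 gives ζ = 3.6/(2√(8.4K_p)).
Setting ζ = 0.2528: √(8.4K_p) = 3.6/(2·0.2528) = 7.119, so K_p = 50.68/8.4 = 6.03.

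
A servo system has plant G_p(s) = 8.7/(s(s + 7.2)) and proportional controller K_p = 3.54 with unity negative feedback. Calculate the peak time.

The closed-loop denominator s² + 7.2s + 30.8 gives ω_n = √30.8 = 5.55 and ζ = 7.2/(2ω_n) = 0.6487.
Damped frequency ω_d = ω_n√(1−ζ²) = 4.224 rad/s, so peak time T_p = π/ω_d = 0.744 s.

T_p = 0.744 s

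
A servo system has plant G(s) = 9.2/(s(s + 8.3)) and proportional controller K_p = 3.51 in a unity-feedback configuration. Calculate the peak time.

Closed-loop characteristic equation: s² + 8.3s + 32.29 = 0, so ω_n = 5.683 rad/s and ζ = 8.3/(2·5.683) = 0.7303.
Damped frequency ω_d = ω_n√(1−ζ²) = 3.882 rad/s, so peak time T_p = π/ω_d = 0.809 s.

T_p = 0.809 s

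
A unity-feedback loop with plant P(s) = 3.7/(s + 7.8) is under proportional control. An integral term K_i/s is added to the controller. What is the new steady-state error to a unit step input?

Adding integral action puts a pole at s = 0 in the forward path, raising the system type to 1; a type-1 loop has zero steady-state error to a step.

0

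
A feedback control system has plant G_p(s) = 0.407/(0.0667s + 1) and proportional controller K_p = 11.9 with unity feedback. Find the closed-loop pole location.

Closed loop: T(s) = K_p·G_p/(1+K_p·G_p) = 4.843/(0.0667s + 1 + 4.843), with pole at s = −(1 + 4.843)/0.0667 = −87.61.

s = -87.61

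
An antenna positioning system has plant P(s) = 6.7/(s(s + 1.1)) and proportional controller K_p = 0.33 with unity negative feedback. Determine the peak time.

T_p = 2.27 s

From 1 + K_pP(s) = 0: s² + 1.1s + 2.211 = 0 ⇒ ω_n = 1.487, ζ = 0.3699.
Damped frequency ω_d = ω_n√(1−ζ²) = 1.381 rad/s, so peak time T_p = π/ω_d = 2.27 s.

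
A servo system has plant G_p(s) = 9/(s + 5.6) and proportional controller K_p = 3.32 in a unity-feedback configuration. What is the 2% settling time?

Closed-loop transfer function: T(s) = K_p·G_p(s)/(1 + K_p·G_p(s)) = 29.88/(s + 5.6 + 29.88) = 29.88/(s + 35.48).
Time constant τ = 1/35.48 = 0.02818 s, so the 2% settling time is about 4τ = 0.113 s.

T_s ≈ 0.113 s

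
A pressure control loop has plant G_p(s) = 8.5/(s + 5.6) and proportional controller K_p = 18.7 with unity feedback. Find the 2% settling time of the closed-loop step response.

Closed-loop transfer function: T(s) = K_p·G_p(s)/(1 + K_p·G_p(s)) = 158.9/(s + 5.6 + 158.9) = 158.9/(s + 164.5).
Time constant τ = 1/164.5 = 0.006077 s, so the 2% settling time is about 4τ = 0.0243 s.

T_s ≈ 0.0243 s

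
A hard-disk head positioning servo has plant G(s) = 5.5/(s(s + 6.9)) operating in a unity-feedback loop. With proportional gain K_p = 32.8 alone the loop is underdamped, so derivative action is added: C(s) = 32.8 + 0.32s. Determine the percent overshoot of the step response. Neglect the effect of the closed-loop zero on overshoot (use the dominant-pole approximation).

34.3%

Forward path: (32.8 + 0.32s)·5.5/(s(s+6.9)). The closed-loop characteristic equation is s² + (6.9 + 5.5·0.32)s + 5.5·32.8 = 0.
That is s² + 8.66s + 180.4 = 0, so ω_n = 13.43 rad/s and ζ = 8.66/(2·13.43) = 0.3224.
%OS = 100·exp(−πζ/√(1−ζ²)) = 34.3%.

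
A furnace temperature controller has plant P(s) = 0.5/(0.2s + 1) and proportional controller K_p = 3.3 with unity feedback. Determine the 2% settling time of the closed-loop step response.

T_s ≈ 0.302 s

Closed loop: T(s) = K_p·P/(1+K_p·P) = 1.65/(0.2s + 1 + 1.65), with pole at s = −(1 + 1.65)/0.2 = −13.25.
τ = 1/13.25 = 0.07547 s, so 2% settling time ≈ 4τ = 0.302 s.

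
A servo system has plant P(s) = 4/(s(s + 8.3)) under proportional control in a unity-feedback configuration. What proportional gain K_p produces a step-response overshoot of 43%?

From %OS = 100·exp(−πζ/√(1−ζ²)) = 43%, ζ = −ln(0.43)/√(π²+ln²(0.43)) = 0.2594.
Characteristic equation s² + 8.3s + 4K_p = 0 gives ζ = 8.3/(2√(4K_p)).
Setting ζ = 0.2594: √(4K_p) = 8.3/(2·0.2594) = 16, so K_p = 255.9/4 = 64.

K_p = 64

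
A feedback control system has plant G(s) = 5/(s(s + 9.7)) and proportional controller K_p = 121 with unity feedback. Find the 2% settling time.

The closed-loop denominator s² + 9.7s + 605 gives ω_n = √605 = 24.6 and ζ = 9.7/(2ω_n) = 0.1972.
2% settling time T_s ≈ 4/(ζω_n) = 4/4.85 = 0.825 s.

T_s ≈ 0.825 s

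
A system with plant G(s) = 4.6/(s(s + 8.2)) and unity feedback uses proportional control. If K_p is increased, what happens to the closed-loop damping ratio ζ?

decrease

ζ = 8.2/(2√(4.6K_p)); increasing K_p raises the denominator, so ζ falls.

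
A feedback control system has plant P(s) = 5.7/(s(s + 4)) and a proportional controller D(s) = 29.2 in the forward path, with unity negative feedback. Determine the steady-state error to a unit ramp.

The loop has one pole at the origin (type 1). Velocity error constant K_v = lim_{s→0} s·D(s)P(s) = 29.2·5.7/4 = 41.61.
Steady-state error to a unit ramp: e_ss = 1/K_v = 0.024.

0.024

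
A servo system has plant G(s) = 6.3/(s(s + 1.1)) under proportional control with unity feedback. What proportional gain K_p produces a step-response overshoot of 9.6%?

From %OS = 100·exp(−πζ/√(1−ζ²)) = 9.6%, ζ = −ln(0.096)/√(π²+ln²(0.096)) = 0.5979.
Characteristic equation s² + 1.1s + 6.3K_p = 0 gives ζ = 1.1/(2√(6.3K_p)).
Setting ζ = 0.5979: √(6.3K_p) = 1.1/(2·0.5979) = 0.9199, so K_p = 0.8462/6.3 = 0.134.

K_p = 0.134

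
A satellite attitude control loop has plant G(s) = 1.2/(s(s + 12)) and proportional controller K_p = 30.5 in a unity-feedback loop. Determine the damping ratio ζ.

The closed-loop denominator is s(s+12) + 30.5·1.2 = s² + 12s + 36.6.
So ω_n² = 36.6 ⇒ ω_n = 6.05 rad/s, and ζ = 12/(2ω_n) = 0.992.

ζ = 0.992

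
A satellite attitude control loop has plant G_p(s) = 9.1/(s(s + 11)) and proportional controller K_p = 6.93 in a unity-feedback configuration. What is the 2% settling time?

T_s ≈ 0.727 s

From 1 + K_pG_p(s) = 0: s² + 11s + 63.06 = 0 ⇒ ω_n = 7.941, ζ = 0.6926.
2% settling time T_s ≈ 4/(ζω_n) = 4/5.5 = 0.727 s.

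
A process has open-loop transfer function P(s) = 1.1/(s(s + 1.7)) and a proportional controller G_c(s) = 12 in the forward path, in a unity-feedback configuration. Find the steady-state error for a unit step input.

0

The open loop G_c(s)P(s) has a pole at the origin (type 1), so the static position error constant is infinite and e_ss = 1/(1+∞) = 0.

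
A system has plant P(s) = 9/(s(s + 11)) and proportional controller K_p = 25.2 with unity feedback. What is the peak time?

T_p = 0.224 s

From 1 + K_pP(s) = 0: s² + 11s + 226.8 = 0 ⇒ ω_n = 15.06, ζ = 0.3652.
Damped frequency ω_d = ω_n√(1−ζ²) = 14.02 rad/s, so peak time T_p = π/ω_d = 0.224 s.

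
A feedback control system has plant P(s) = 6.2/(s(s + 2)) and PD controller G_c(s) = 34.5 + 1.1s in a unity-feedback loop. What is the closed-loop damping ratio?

Forward path: (34.5 + 1.1s)·6.2/(s(s+2)). The closed-loop characteristic equation is s² + (2 + 6.2·1.1)s + 6.2·34.5 = 0.
That is s² + 8.82s + 213.9 = 0, so ω_n = 14.63 rad/s and ζ = 8.82/(2·14.63) = 0.3015.

ζ = 0.302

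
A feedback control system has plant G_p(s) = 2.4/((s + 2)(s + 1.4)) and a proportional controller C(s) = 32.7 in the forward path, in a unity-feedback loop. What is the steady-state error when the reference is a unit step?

The loop is type 0. Static position error constant K_pos = C(0)·G_p(0) = 32.7·0.8571 = 28.03.
Steady-state error to a unit step: e_ss = 1/(1+K_pos) = 1/29.03 = 0.0344.

0.0344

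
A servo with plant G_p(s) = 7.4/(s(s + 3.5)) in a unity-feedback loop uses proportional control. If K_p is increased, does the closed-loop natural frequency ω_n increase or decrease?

increase

ω_n = √(7.4·K_p), which grows with K_p.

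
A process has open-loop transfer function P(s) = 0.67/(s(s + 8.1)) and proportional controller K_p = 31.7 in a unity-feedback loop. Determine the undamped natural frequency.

1 + K_p·P(s) = 0 gives s² + 8.1s + 21.24 = 0.
Matching s² + 2ζω_n s + ω_n²: ω_n = √21.24 = 4.609 rad/s and 2ζω_n = 8.1, so ζ = 8.1/(2·4.609) = 0.879.

ω_n = 4.61 rad/s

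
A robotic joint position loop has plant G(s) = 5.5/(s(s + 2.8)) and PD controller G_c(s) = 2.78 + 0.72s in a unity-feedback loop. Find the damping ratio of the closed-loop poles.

Forward path: (2.78 + 0.72s)·5.5/(s(s+2.8)). The closed-loop characteristic equation is s² + (2.8 + 5.5·0.72)s + 5.5·2.78 = 0.
That is s² + 6.76s + 15.29 = 0, so ω_n = 3.91 rad/s and ζ = 6.76/(2·3.91) = 0.8644.

ζ = 0.864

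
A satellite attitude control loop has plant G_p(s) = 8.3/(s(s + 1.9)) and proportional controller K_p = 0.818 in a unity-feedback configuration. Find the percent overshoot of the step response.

29.2%

Closed-loop characteristic equation: s² + 1.9s + 6.789 = 0, so ω_n = 2.606 rad/s and ζ = 1.9/(2·2.606) = 0.3646.
%OS = 100·exp(−πζ/√(1−ζ²)) = 100·exp(−π·0.3646/√0.8671) = 29.2%.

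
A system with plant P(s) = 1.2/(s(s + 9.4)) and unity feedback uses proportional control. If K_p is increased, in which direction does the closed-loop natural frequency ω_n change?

increase

ω_n = √(1.2·K_p), which grows with K_p.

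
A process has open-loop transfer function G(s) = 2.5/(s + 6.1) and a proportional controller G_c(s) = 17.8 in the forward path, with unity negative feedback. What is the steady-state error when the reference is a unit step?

The loop is type 0. Static position error constant K_pos = G_c(0)·G(0) = 17.8·0.4098 = 7.295.
Steady-state error to a unit step: e_ss = 1/(1+K_pos) = 1/8.295 = 0.121.

0.121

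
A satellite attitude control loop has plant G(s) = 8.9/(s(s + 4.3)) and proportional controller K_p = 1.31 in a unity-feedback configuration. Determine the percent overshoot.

From 1 + K_pG(s) = 0: s² + 4.3s + 11.66 = 0 ⇒ ω_n = 3.415, ζ = 0.6297.
%OS = 100·exp(−πζ/√(1−ζ²)) = 100·exp(−π·0.6297/√0.6035) = 7.84%.

7.84%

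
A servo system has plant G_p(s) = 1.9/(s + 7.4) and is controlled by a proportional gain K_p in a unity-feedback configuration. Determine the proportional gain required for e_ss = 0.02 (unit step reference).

The loop is type 0, so e_ss(step) = 1/(1 + K_pos) with K_pos = K_p·G_p(0).
G_p(0) = 0.2568. Require 1/(1 + K_p·0.2568) = 0.02, so 1 + 0.2568·K_p = 50.
K_p = (50 − 1)/0.2568 = 191.

K_p = 191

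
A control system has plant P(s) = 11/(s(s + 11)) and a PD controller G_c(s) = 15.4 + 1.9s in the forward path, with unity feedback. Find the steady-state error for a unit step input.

The open loop G_c(s)P(s) has a pole at the origin (type 1), so the static position error constant is infinite and e_ss = 1/(1+∞) = 0.

0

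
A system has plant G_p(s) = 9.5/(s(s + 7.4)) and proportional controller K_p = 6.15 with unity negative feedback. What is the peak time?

The closed-loop denominator s² + 7.4s + 58.43 gives ω_n = √58.43 = 7.644 and ζ = 7.4/(2ω_n) = 0.4841.
Damped frequency ω_d = ω_n√(1−ζ²) = 6.688 rad/s, so peak time T_p = π/ω_d = 0.47 s.

T_p = 0.47 s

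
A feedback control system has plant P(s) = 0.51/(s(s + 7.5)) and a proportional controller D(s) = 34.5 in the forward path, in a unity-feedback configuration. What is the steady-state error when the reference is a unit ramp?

0.426

The loop has one pole at the origin (type 1). Velocity error constant K_v = lim_{s→0} s·D(s)P(s) = 34.5·0.51/7.5 = 2.346.
Steady-state error to a unit ramp: e_ss = 1/K_v = 0.426.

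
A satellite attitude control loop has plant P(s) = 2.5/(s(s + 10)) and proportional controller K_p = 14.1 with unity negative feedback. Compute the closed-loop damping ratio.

The closed-loop denominator is s(s+10) + 14.1·2.5 = s² + 10s + 35.25.
Matching s² + 2ζω_n s + ω_n²: ω_n = √35.25 = 5.937 rad/s and 2ζω_n = 10, so ζ = 10/(2·5.937) = 0.842.

ζ = 0.842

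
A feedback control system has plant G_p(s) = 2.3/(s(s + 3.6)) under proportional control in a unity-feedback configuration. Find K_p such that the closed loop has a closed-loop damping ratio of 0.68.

Closed-loop characteristic equation: s² + 3.6s + K_p·2.3 = 0.
So ω_n = √(2.3K_p) and 2ζω_n = 3.6, giving ζ = 3.6/(2√(2.3K_p)).
Setting ζ = 0.68: √(2.3K_p) = 3.6/(2·0.68) = 2.647, so K_p = 7.007/2.3 = 3.05.

K_p = 3.05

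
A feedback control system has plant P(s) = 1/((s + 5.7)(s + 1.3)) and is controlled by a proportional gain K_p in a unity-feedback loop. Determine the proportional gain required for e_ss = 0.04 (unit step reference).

K_p = 178

The loop is type 0, so e_ss(step) = 1/(1 + K_pos) with K_pos = K_p·P(0).
P(0) = 0.135. Require 1/(1 + K_p·0.135) = 0.04, so 1 + 0.135·K_p = 25.
K_p = (25 − 1)/0.135 = 178.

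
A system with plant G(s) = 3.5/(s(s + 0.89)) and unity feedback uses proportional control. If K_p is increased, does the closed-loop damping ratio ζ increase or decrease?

ζ = 0.89/(2√(3.5K_p)); increasing K_p raises the denominator, so ζ falls.

decrease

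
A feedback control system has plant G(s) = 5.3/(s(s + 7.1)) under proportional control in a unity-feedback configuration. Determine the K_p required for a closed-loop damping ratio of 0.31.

K_p = 24.7

Closed-loop characteristic equation: s² + 7.1s + K_p·5.3 = 0.
So ω_n = √(5.3K_p) and 2ζω_n = 7.1, giving ζ = 7.1/(2√(5.3K_p)).
Setting ζ = 0.31: √(5.3K_p) = 7.1/(2·0.31) = 11.45, so K_p = 131.1/5.3 = 24.7.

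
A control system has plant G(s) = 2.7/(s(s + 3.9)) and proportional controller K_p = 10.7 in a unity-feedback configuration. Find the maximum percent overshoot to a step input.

Closed-loop characteristic equation: s² + 3.9s + 28.89 = 0, so ω_n = 5.375 rad/s and ζ = 3.9/(2·5.375) = 0.3628.
%OS = 100·exp(−πζ/√(1−ζ²)) = 100·exp(−π·0.3628/√0.8684) = 29.4%.

29.4%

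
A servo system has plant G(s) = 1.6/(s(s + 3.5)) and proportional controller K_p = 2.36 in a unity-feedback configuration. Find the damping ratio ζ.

1 + K_p·G(s) = 0 gives s² + 3.5s + 3.776 = 0.
So ω_n² = 3.776 ⇒ ω_n = 1.943 rad/s, and ζ = 3.5/(2ω_n) = 0.901.

ζ = 0.901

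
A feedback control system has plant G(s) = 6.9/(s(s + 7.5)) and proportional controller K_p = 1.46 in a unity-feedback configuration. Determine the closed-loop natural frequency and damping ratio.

With unity feedback the closed-loop characteristic equation is s² + 7.5s + 1.46·6.9 = s² + 7.5s + 10.07 = 0.
Matching s² + 2ζω_n s + ω_n²: ω_n = √10.07 = 3.174 rad/s and 2ζω_n = 7.5, so ζ = 7.5/(2·3.174) = 1.18.

ω_n = 3.17 rad/s, ζ = 1.18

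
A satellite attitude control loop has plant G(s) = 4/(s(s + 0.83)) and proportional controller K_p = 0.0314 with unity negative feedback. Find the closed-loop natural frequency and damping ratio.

ω_n = 0.354 rad/s, ζ = 1.17

The closed-loop denominator is s(s+0.83) + 0.0314·4 = s² + 0.83s + 0.1256.
Matching s² + 2ζω_n s + ω_n²: ω_n = √0.1256 = 0.3544 rad/s and 2ζω_n = 0.83, so ζ = 0.83/(2·0.3544) = 1.17.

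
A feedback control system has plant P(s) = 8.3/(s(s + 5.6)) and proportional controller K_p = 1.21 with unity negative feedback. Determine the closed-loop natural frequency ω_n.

With unity feedback the closed-loop characteristic equation is s² + 5.6s + 1.21·8.3 = s² + 5.6s + 10.04 = 0.
Matching s² + 2ζω_n s + ω_n²: ω_n = √10.04 = 3.169 rad/s and 2ζω_n = 5.6, so ζ = 5.6/(2·3.169) = 0.884.

ω_n = 3.17 rad/s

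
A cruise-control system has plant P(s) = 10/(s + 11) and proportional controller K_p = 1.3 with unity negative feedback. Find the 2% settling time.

Closed-loop transfer function: T(s) = K_p·P(s)/(1 + K_p·P(s)) = 13/(s + 11 + 13) = 13/(s + 24).
Time constant τ = 1/24 = 0.04167 s, so the 2% settling time is about 4τ = 0.167 s.

T_s ≈ 0.167 s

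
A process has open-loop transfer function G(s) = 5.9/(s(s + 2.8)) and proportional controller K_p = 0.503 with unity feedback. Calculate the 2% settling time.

T_s ≈ 2.86 s

Closed-loop characteristic equation: s² + 2.8s + 2.968 = 0, so ω_n = 1.723 rad/s and ζ = 2.8/(2·1.723) = 0.8127.
2% settling time T_s ≈ 4/(ζω_n) = 4/1.4 = 2.86 s.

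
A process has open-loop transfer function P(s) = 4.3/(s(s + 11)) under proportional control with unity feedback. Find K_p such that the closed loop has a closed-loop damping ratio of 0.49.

Closed-loop characteristic equation: s² + 11s + K_p·4.3 = 0.
So ω_n = √(4.3K_p) and 2ζω_n = 11, giving ζ = 11/(2√(4.3K_p)).
Setting ζ = 0.49: √(4.3K_p) = 11/(2·0.49) = 11.22, so K_p = 126/4.3 = 29.3.

K_p = 29.3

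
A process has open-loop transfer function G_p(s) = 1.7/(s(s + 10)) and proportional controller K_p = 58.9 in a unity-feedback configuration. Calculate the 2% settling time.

The closed-loop denominator s² + 10s + 100.1 gives ω_n = √100.1 = 10.01 and ζ = 10/(2ω_n) = 0.4997.
2% settling time T_s ≈ 4/(ζω_n) = 4/5 = 0.8 s.

T_s ≈ 0.8 s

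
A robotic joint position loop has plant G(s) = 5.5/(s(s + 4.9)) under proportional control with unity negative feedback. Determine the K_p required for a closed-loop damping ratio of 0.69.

Closed-loop characteristic equation: s² + 4.9s + K_p·5.5 = 0.
So ω_n = √(5.5K_p) and 2ζω_n = 4.9, giving ζ = 4.9/(2√(5.5K_p)).
Setting ζ = 0.69: √(5.5K_p) = 4.9/(2·0.69) = 3.551, so K_p = 12.61/5.5 = 2.29.

K_p = 2.29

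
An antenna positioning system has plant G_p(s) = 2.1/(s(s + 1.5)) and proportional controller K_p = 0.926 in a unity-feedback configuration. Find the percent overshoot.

Closed-loop characteristic equation: s² + 1.5s + 1.945 = 0, so ω_n = 1.394 rad/s and ζ = 1.5/(2·1.394) = 0.5378.
%OS = 100·exp(−πζ/√(1−ζ²)) = 100·exp(−π·0.5378/√0.7107) = 13.5%.

13.5%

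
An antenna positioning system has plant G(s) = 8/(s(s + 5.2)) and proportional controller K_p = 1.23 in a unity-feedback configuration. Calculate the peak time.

Closed-loop characteristic equation: s² + 5.2s + 9.84 = 0, so ω_n = 3.137 rad/s and ζ = 5.2/(2·3.137) = 0.8288.
Damped frequency ω_d = ω_n√(1−ζ²) = 1.755 rad/s, so peak time T_p = π/ω_d = 1.79 s.

T_p = 1.79 s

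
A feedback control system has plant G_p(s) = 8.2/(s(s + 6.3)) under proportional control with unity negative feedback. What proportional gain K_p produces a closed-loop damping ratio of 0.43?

K_p = 6.54

Closed-loop characteristic equation: s² + 6.3s + K_p·8.2 = 0.
So ω_n = √(8.2K_p) and 2ζω_n = 6.3, giving ζ = 6.3/(2√(8.2K_p)).
Setting ζ = 0.43: √(8.2K_p) = 6.3/(2·0.43) = 7.326, so K_p = 53.66/8.2 = 6.54.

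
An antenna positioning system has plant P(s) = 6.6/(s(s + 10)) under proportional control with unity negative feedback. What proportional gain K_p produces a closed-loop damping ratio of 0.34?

K_p = 32.8

Closed-loop characteristic equation: s² + 10s + K_p·6.6 = 0.
So ω_n = √(6.6K_p) and 2ζω_n = 10, giving ζ = 10/(2√(6.6K_p)).
Setting ζ = 0.34: √(6.6K_p) = 10/(2·0.34) = 14.71, so K_p = 216.3/6.6 = 32.8.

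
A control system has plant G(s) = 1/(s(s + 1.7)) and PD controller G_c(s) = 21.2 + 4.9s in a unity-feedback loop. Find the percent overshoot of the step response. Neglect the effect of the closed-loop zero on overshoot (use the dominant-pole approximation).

3.96%

Forward path: (21.2 + 4.9s)·1/(s(s+1.7)). The closed-loop characteristic equation is s² + (1.7 + 1·4.9)s + 1·21.2 = 0.
That is s² + 6.6s + 21.2 = 0, so ω_n = 4.604 rad/s and ζ = 6.6/(2·4.604) = 0.7167.
%OS = 100·exp(−πζ/√(1−ζ²)) = 3.96%.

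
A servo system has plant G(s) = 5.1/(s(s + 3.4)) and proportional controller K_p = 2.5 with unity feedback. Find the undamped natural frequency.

The closed-loop denominator is s(s+3.4) + 2.5·5.1 = s² + 3.4s + 12.75.
Matching s² + 2ζω_n s + ω_n²: ω_n = √12.75 = 3.571 rad/s and 2ζω_n = 3.4, so ζ = 3.4/(2·3.571) = 0.476.

ω_n = 3.57 rad/s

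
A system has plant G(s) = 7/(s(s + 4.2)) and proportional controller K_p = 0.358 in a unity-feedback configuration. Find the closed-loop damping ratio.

ζ = 1.33

With unity feedback the closed-loop characteristic equation is s² + 4.2s + 0.358·7 = s² + 4.2s + 2.506 = 0.
Matching s² + 2ζω_n s + ω_n²: ω_n = √2.506 = 1.583 rad/s and 2ζω_n = 4.2, so ζ = 4.2/(2·1.583) = 1.33.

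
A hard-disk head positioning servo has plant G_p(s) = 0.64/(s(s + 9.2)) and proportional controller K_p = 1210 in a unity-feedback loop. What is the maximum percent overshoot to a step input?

Closed-loop characteristic equation: s² + 9.2s + 774.4 = 0, so ω_n = 27.83 rad/s and ζ = 9.2/(2·27.83) = 0.1653.
%OS = 100·exp(−πζ/√(1−ζ²)) = 100·exp(−π·0.1653/√0.9727) = 59.1%.

59.1%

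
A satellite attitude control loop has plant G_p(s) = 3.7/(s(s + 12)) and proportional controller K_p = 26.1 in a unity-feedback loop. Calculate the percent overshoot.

From 1 + K_pG_p(s) = 0: s² + 12s + 96.57 = 0 ⇒ ω_n = 9.827, ζ = 0.6106.
%OS = 100·exp(−πζ/√(1−ζ²)) = 100·exp(−π·0.6106/√0.6272) = 8.87%.

8.87%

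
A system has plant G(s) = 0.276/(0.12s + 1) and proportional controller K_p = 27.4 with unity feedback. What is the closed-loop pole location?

Closed loop: T(s) = K_p·G/(1+K_p·G) = 7.562/(0.12s + 1 + 7.562), with pole at s = −(1 + 7.562)/0.12 = −71.35.

s = -71.35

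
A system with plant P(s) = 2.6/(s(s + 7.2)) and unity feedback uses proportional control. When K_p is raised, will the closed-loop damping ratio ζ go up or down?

ζ = 7.2/(2√(2.6K_p)); increasing K_p raises the denominator, so ζ falls.

decrease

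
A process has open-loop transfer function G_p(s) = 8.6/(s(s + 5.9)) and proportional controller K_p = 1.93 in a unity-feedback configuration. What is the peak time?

T_p = 1.12 s

The closed-loop denominator s² + 5.9s + 16.6 gives ω_n = √16.6 = 4.074 and ζ = 5.9/(2ω_n) = 0.7241.
Damped frequency ω_d = ω_n√(1−ζ²) = 2.81 rad/s, so peak time T_p = π/ω_d = 1.12 s.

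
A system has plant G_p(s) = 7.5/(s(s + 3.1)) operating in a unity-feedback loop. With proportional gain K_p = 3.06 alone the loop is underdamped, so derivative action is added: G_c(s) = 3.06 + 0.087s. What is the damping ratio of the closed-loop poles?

ζ = 0.392

Forward path: (3.06 + 0.087s)·7.5/(s(s+3.1)). The closed-loop characteristic equation is s² + (3.1 + 7.5·0.087)s + 7.5·3.06 = 0.
That is s² + 3.752s + 22.95 = 0, so ω_n = 4.791 rad/s and ζ = 3.752/(2·4.791) = 0.3917.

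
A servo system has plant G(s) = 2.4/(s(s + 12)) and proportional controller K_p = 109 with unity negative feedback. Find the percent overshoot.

28.5%

Closed-loop characteristic equation: s² + 12s + 261.6 = 0, so ω_n = 16.17 rad/s and ζ = 12/(2·16.17) = 0.371.
%OS = 100·exp(−πζ/√(1−ζ²)) = 100·exp(−π·0.371/√0.8624) = 28.5%.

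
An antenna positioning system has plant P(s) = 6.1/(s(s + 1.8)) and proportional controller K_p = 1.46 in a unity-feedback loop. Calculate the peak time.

T_p = 1.1 s

The closed-loop denominator s² + 1.8s + 8.906 gives ω_n = √8.906 = 2.984 and ζ = 1.8/(2ω_n) = 0.3016.
Damped frequency ω_d = ω_n√(1−ζ²) = 2.845 rad/s, so peak time T_p = π/ω_d = 1.1 s.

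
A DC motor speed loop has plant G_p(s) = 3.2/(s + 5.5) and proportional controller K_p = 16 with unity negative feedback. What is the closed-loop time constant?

τ = 0.0176 s

Closed-loop transfer function: T(s) = K_p·G_p(s)/(1 + K_p·G_p(s)) = 51.2/(s + 5.5 + 51.2) = 51.2/(s + 56.7).
Time constant τ = 1/56.7 = 0.0176 s.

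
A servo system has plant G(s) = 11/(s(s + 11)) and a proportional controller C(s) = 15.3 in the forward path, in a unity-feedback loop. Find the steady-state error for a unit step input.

0

The open loop C(s)G(s) has a pole at the origin (type 1), so the static position error constant is infinite and e_ss = 1/(1+∞) = 0.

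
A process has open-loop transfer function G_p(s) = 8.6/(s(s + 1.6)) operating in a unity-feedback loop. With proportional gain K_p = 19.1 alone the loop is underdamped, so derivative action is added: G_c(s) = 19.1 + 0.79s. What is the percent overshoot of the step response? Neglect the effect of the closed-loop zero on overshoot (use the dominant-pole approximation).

33.7%

Forward path: (19.1 + 0.79s)·8.6/(s(s+1.6)). The closed-loop characteristic equation is s² + (1.6 + 8.6·0.79)s + 8.6·19.1 = 0.
That is s² + 8.394s + 164.3 = 0, so ω_n = 12.82 rad/s and ζ = 8.394/(2·12.82) = 0.3275.
%OS = 100·exp(−πζ/√(1−ζ²)) = 33.7%.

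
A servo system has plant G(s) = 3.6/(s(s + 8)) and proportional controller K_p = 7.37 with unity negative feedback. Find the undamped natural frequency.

ω_n = 5.15 rad/s

The closed-loop denominator is s(s+8) + 7.37·3.6 = s² + 8s + 26.53.
Matching s² + 2ζω_n s + ω_n²: ω_n = √26.53 = 5.151 rad/s and 2ζω_n = 8, so ζ = 8/(2·5.151) = 0.777.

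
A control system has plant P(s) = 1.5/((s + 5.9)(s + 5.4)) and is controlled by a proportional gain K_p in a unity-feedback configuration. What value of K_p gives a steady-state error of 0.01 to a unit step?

The loop is type 0, so e_ss(step) = 1/(1 + K_pos) with K_pos = K_p·P(0).
P(0) = 0.04708. Require 1/(1 + K_p·0.04708) = 0.01, so 1 + 0.04708·K_p = 100.
K_p = (100 − 1)/0.04708 = 2100.

K_p = 2100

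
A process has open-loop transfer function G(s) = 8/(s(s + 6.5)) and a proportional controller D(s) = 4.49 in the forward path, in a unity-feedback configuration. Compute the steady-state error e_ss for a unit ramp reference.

The loop has one pole at the origin (type 1). Velocity error constant K_v = lim_{s→0} s·D(s)G(s) = 4.49·8/6.5 = 5.526.
Steady-state error to a unit ramp: e_ss = 1/K_v = 0.181.

0.181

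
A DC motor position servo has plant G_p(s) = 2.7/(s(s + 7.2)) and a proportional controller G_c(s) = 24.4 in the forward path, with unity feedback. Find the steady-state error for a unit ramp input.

The loop has one pole at the origin (type 1). Velocity error constant K_v = lim_{s→0} s·G_c(s)G_p(s) = 24.4·2.7/7.2 = 9.15.
Steady-state error to a unit ramp: e_ss = 1/K_v = 0.109.

0.109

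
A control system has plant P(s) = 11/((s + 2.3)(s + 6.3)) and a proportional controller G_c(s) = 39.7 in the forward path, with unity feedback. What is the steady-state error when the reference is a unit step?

The loop is type 0. Static position error constant K_pos = G_c(0)·P(0) = 39.7·0.7591 = 30.14.
Steady-state error to a unit step: e_ss = 1/(1+K_pos) = 1/31.14 = 0.0321.

0.0321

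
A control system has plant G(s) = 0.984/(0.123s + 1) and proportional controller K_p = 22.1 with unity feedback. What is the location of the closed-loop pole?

Closed loop: T(s) = K_p·G/(1+K_p·G) = 21.75/(0.123s + 1 + 21.75), with pole at s = −(1 + 21.75)/0.123 = −184.9.

s = -184.9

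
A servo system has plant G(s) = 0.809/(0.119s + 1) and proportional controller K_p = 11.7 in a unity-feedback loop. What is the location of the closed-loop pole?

Closed loop: T(s) = K_p·G/(1+K_p·G) = 9.465/(0.119s + 1 + 9.465), with pole at s = −(1 + 9.465)/0.119 = −87.94.

s = -87.94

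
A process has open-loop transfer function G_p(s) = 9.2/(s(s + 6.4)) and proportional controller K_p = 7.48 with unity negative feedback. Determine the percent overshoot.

26.9%

From 1 + K_pG_p(s) = 0: s² + 6.4s + 68.82 = 0 ⇒ ω_n = 8.296, ζ = 0.3857.
%OS = 100·exp(−πζ/√(1−ζ²)) = 100·exp(−π·0.3857/√0.8512) = 26.9%.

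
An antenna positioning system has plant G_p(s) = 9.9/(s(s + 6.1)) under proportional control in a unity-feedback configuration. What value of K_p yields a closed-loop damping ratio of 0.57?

Closed-loop characteristic equation: s² + 6.1s + K_p·9.9 = 0.
So ω_n = √(9.9K_p) and 2ζω_n = 6.1, giving ζ = 6.1/(2√(9.9K_p)).
Setting ζ = 0.57: √(9.9K_p) = 6.1/(2·0.57) = 5.351, so K_p = 28.63/9.9 = 2.89.

K_p = 2.89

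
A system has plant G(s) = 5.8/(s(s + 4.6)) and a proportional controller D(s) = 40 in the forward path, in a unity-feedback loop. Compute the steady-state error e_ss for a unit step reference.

0

The open loop D(s)G(s) has a pole at the origin (type 1), so the static position error constant is infinite and e_ss = 1/(1+∞) = 0.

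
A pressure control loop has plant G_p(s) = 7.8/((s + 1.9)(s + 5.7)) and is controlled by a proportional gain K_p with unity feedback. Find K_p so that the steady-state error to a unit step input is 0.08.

K_p = 16

Steady-state error for a unit step on this type-0 loop is 1/(1 + K_p·G_p(0)).
G_p(0) = 0.7202. Require 1/(1 + K_p·0.7202) = 0.08, so 1 + 0.7202·K_p = 12.5.
K_p = (12.5 − 1)/0.7202 = 16.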